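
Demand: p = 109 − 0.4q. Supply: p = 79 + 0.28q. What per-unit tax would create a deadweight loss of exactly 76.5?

10.2

Competitive equilibrium: 109 − 0.4q = 79 + 0.28q → q* = 44.1176, p* = 91.3529.
A tax t gives Δq = t/0.68 and wedge t, so DWL = t²/1.36.
t²/1.36 = 76.5 → t² = 104.04 → t = 10.2.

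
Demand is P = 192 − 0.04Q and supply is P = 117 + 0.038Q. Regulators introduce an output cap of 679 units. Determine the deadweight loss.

3113.29

Competitive equilibrium: 192 − 0.04Q = 117 + 0.038Q → Q* = 961.5385, P* = 153.5385.
At Q = 679: demand price = 192 − 0.04·679 = 164.84; supply price = 117 + 0.038·679 = 142.802.
ΔQ = 961.5385 − 679 = 282.5385; wedge = 164.84 − 142.802 = 22.038.
Deadweight loss = ½ × 282.5385 × 22.038 = 3113.29.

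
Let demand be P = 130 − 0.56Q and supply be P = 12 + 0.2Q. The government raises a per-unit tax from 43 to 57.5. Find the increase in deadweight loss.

958.72

Competitive equilibrium: 130 − 0.56Q = 12 + 0.2Q → Q* = 155.2632, P* = 43.0526.
For a per-unit tax t: ΔQ = t/0.76, so DWL = ½·t·(t/0.76) = t²/1.52.
At t = 43: DWL = 1216.447. At t = 57.5: DWL = 2175.164.
Increase = 2175.164 − 1216.447 = 958.72.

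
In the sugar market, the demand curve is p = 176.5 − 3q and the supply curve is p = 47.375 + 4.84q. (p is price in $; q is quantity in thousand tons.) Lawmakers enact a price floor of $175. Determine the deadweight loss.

Competitive equilibrium: 176.5 − 3q = 47.375 + 4.84q → q* = 16.47, p* = 127.0899.
At the floor p = 175, quantity demanded = (176.5 − 175)/3 = 0.5.
Sellers' marginal cost at q' = 0.5: 47.375 + 4.84·0.5 = 49.795.
Δq = 16.47 − 0.5 = 15.97; wedge = 175 − 49.795 = 125.205.
The triangle = ½ × 15.97 × 125.205 = $999.76 thousand.

$999.76 thousand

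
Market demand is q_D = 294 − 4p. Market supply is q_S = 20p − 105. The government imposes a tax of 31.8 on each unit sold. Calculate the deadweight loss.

1685.40

In inverse form: demand p = 73.5 − 0.25q, supply p = 5.25 + 0.05q.
Competitive equilibrium: 73.5 − 0.25q = 5.25 + 0.05q → q* = 227.5, p* = 16.625.
With the tax, the buyer price exceeds the seller price by 31.8: (73.5 − 0.25q) − (5.25 + 0.05q) = 31.8 → q' = 121.5.
Δq = 227.5 − 121.5 = 106; the wedge equals the tax, 31.8.
DWL = ½ × 106 × 31.8 = 1685.40.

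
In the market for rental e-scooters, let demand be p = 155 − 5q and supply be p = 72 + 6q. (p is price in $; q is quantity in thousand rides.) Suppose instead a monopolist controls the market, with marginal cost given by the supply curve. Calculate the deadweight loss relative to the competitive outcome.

Competitive equilibrium: 155 − 5q = 72 + 6q → q* = 7.5455, p* = 117.2727.
Marginal revenue: MR = 155 − 10q. Set MR = MC: 155 − 10q = 72 + 6q → q_m = 5.1875.
Price p_m = 155 − 5·5.1875 = 129.0625; MC(q_m) = 72 + 6·5.1875 = 103.125.
Competitive q* = 7.5455, so Δq = 2.358; wedge = 129.0625 − 103.125 = 25.9375.
DWL = ½ × 2.358 × 25.9375 = $30.58 thousand.

$30.58 thousand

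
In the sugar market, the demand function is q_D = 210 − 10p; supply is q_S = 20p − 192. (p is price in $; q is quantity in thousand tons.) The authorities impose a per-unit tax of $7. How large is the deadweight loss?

In inverse form: demand p = 21 − 0.1q, supply p = 9.6 + 0.05q.
Competitive equilibrium: 21 − 0.1q = 9.6 + 0.05q → q* = 76, p* = 13.4.
With the tax, the buyer price exceeds the seller price by 7: (21 − 0.1q) − (9.6 + 0.05q) = 7 → q' = 29.3333.
Δq = 76 − 29.3333 = 46.6667; the wedge equals the tax, 7.
DWL = ½ × 46.6667 × 7 = $163.33 thousand.

$163.33 thousand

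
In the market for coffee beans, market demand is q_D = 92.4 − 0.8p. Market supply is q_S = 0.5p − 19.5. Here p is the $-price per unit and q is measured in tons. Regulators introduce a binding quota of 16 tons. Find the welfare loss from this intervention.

$92.35

In inverse form: demand p = 115.5 − 1.25q, supply p = 39 + 2q.
Competitive equilibrium: 115.5 − 1.25q = 39 + 2q → q* = 23.5385, p* = 86.0769.
At q = 16: demand price = 115.5 − 1.25·16 = 95.5; supply price = 39 + 2·16 = 71.
Δq = 23.5385 − 16 = 7.5385; wedge = 95.5 − 71 = 24.5.
Welfare loss = ½ × 7.5385 × 24.5 = $92.35.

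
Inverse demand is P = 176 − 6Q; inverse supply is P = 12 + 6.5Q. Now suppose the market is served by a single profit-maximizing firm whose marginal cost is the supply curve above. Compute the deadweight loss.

113.16

Competitive equilibrium: 176 − 6Q = 12 + 6.5Q → Q* = 13.12, P* = 97.28.
Marginal revenue: MR = 176 − 12Q. Set MR = MC: 176 − 12Q = 12 + 6.5Q → Q_m = 8.8649.
Price P_m = 176 − 6·8.8649 = 122.8106; MC(Q_m) = 12 + 6.5·8.8649 = 69.6219.
Competitive Q* = 13.12, so ΔQ = 4.2551; wedge = 122.8106 − 69.6219 = 53.1887.
Deadweight loss = ½ × 4.2551 × 53.1887 = 113.16.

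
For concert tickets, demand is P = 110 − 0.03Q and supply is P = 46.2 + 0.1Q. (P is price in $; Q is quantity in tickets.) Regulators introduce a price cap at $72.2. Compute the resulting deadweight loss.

$3461.54

Competitive equilibrium: 110 − 0.03Q = 46.2 + 0.1Q → Q* = 490.7692, P* = 95.2769.
At the ceiling P = 72.2, quantity supplied = (72.2 − 46.2)/0.1 = 260.
Willingness to pay at Q' = 260: 110 − 0.03·260 = 102.2.
ΔQ = 490.7692 − 260 = 230.7692; wedge = 102.2 − 72.2 = 30.
Welfare loss = ½ × 230.7692 × 30 = $3461.54.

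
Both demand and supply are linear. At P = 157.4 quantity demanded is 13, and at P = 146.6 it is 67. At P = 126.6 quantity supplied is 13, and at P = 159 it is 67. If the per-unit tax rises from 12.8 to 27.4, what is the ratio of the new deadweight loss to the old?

Demand slope = (146.6 − 157.4)/(67 − 13) = −0.2, so P = 160 − 0.2Q.
Supply slope = (159 − 126.6)/(67 − 13) = 0.6, so P = 118.8 + 0.6Q.
Competitive equilibrium: 160 − 0.2Q = 118.8 + 0.6Q → Q* = 51.5, P* = 149.7.
For a per-unit tax t: ΔQ = t/0.8, so DWL = ½·t·(t/0.8) = t²/1.6.
At t = 12.8: DWL = 102.4. At t = 27.4: DWL = 469.225.
Ratio = (27.4/12.8)² = 4.582.

4.582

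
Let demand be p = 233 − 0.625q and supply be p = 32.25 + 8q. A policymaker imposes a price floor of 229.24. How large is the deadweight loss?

1284.63

Competitive equilibrium: 233 − 0.625q = 32.25 + 8q → q* = 23.2754, p* = 218.4529.
At the floor p = 229.24, quantity demanded = (233 − 229.24)/0.625 = 6.016.
Sellers' marginal cost at q' = 6.016: 32.25 + 8·6.016 = 80.378.
Δq = 23.2754 − 6.016 = 17.2594; wedge = 229.24 − 80.378 = 148.862.
The triangle = ½ × 17.2594 × 148.862 = 1284.63.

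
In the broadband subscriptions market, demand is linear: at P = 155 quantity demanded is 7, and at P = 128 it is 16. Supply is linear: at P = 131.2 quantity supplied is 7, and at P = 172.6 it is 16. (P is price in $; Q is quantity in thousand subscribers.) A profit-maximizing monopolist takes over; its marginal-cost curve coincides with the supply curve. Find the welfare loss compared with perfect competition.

Demand slope = (128 − 155)/(16 − 7) = −3, so P = 176 − 3Q.
Supply slope = (172.6 − 131.2)/(16 − 7) = 4.6, so P = 99 + 4.6Q.
Competitive equilibrium: 176 − 3Q = 99 + 4.6Q → Q* = 10.1316, P* = 145.6053.
Marginal revenue: MR = 176 − 6Q. Set MR = MC: 176 − 6Q = 99 + 4.6Q → Q_m = 7.2642.
Price P_m = 176 − 3·7.2642 = 154.2074; MC(Q_m) = 99 + 4.6·7.2642 = 132.4153.
Competitive Q* = 10.1316, so ΔQ = 2.8674; wedge = 154.2074 − 132.4153 = 21.7921.
DWL = ½ × 2.8674 × 21.7921 = $31.24 thousand.

$31.24 thousand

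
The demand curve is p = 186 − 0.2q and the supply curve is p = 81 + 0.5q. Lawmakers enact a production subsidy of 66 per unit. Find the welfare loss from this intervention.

3111.43

Competitive equilibrium: 186 − 0.2q = 81 + 0.5q → q* = 150, p* = 156.
The subsidy lowers effective supply by 66: p = 15 + 0.5q.
New quantity: 186 − 0.2q = 15 + 0.5q → q' = 244.2857.
Overproduction Δq = 244.2857 − 150 = 94.2857; wedge = subsidy = 66.
DWL = ½ × 94.2857 × 66 = 3111.43.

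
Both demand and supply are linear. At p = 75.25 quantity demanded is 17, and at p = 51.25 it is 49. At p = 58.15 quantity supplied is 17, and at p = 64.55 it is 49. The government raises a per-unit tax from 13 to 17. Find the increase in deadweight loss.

Demand slope = (51.25 − 75.25)/(49 − 17) = −0.75, so p = 88 − 0.75q.
Supply slope = (64.55 − 58.15)/(49 − 17) = 0.2, so p = 54.75 + 0.2q.
Competitive equilibrium: 88 − 0.75q = 54.75 + 0.2q → q* = 35, p* = 61.75.
For a per-unit tax t: Δq = t/0.95, so DWL = ½·t·(t/0.95) = t²/1.9.
At t = 13: DWL = 88.947. At t = 17: DWL = 152.105.
Increase = 152.105 − 88.947 = 63.16.

63.16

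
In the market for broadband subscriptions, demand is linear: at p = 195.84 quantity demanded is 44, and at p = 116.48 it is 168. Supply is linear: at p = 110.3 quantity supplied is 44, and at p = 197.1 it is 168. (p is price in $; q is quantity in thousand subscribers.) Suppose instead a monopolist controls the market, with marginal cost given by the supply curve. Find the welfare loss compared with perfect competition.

Demand slope = (116.48 − 195.84)/(168 − 44) = −0.64, so p = 224 − 0.64q.
Supply slope = (197.1 − 110.3)/(168 − 44) = 0.7, so p = 79.5 + 0.7q.
Competitive equilibrium: 224 − 0.64q = 79.5 + 0.7q → q* = 107.8358, p* = 154.9851.
Marginal revenue: MR = 224 − 1.28q. Set MR = MC: 224 − 1.28q = 79.5 + 0.7q → q_m = 72.9798.
Price p_m = 224 − 0.64·72.9798 = 177.2929; MC(q_m) = 79.5 + 0.7·72.9798 = 130.5859.
Competitive q* = 107.8358, so Δq = 34.856; wedge = 177.2929 − 130.5859 = 46.707.
Welfare loss = ½ × 34.856 × 46.707 = $814.01 thousand.

$814.01 thousand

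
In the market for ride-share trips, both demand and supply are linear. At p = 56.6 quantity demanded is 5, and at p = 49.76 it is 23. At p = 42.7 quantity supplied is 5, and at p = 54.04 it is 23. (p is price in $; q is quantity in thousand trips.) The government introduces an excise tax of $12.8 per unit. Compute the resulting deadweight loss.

$81.11 thousand

Demand slope = (49.76 − 56.6)/(23 − 5) = −0.38, so p = 58.5 − 0.38q.
Supply slope = (54.04 − 42.7)/(23 − 5) = 0.63, so p = 39.55 + 0.63q.
Competitive equilibrium: 58.5 − 0.38q = 39.55 + 0.63q → q* = 18.7624, p* = 51.3703.
With the tax, the buyer price exceeds the seller price by 12.8: (58.5 − 0.38q) − (39.55 + 0.63q) = 12.8 → q' = 6.0891.
Δq = 18.7624 − 6.0891 = 12.6733; the wedge equals the tax, 12.8.
The triangle = ½ × 12.6733 × 12.8 = $81.11 thousand.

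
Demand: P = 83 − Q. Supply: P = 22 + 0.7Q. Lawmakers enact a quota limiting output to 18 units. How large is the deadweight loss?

271.81

Competitive equilibrium: 83 − Q = 22 + 0.7Q → Q* = 35.8824, P* = 47.1176.
At Q = 18: demand price = 83 − 1·18 = 65; supply price = 22 + 0.7·18 = 34.6.
ΔQ = 35.8824 − 18 = 17.8824; wedge = 65 − 34.6 = 30.4.
The triangle = ½ × 17.8824 × 30.4 = 271.81.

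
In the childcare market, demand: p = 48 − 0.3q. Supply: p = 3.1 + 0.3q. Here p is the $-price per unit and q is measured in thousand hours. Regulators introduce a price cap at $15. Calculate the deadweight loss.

$371.01 thousand

Competitive equilibrium: 48 − 0.3q = 3.1 + 0.3q → q* = 74.8333, p* = 25.55.
At the ceiling p = 15, quantity supplied = (15 − 3.1)/0.3 = 39.6667.
Willingness to pay at q' = 39.6667: 48 − 0.3·39.6667 = 36.1.
Δq = 74.8333 − 39.6667 = 35.1666; wedge = 36.1 − 15 = 21.1.
DWL = ½ × 35.1666 × 21.1 = $371.01 thousand.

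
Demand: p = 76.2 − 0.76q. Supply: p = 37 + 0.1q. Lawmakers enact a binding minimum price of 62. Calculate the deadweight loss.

311.09

Competitive equilibrium: 76.2 − 0.76q = 37 + 0.1q → q* = 45.5814, p* = 41.5581.
At the floor p = 62, quantity demanded = (76.2 − 62)/0.76 = 18.6842.
Sellers' marginal cost at q' = 18.6842: 37 + 0.1·18.6842 = 38.8684.
Δq = 45.5814 − 18.6842 = 26.8972; wedge = 62 − 38.8684 = 23.1316.
Deadweight loss = ½ × 26.8972 × 23.1316 = 311.09.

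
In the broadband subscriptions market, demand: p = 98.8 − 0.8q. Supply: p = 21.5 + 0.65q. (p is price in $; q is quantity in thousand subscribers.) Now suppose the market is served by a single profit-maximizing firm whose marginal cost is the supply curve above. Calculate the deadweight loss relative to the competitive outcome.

Competitive equilibrium: 98.8 − 0.8q = 21.5 + 0.65q → q* = 53.3103, p* = 56.1517.
Marginal revenue: MR = 98.8 − 1.6q. Set MR = MC: 98.8 − 1.6q = 21.5 + 0.65q → q_m = 34.3556.
Price p_m = 98.8 − 0.8·34.3556 = 71.3155; MC(q_m) = 21.5 + 0.65·34.3556 = 43.8311.
Competitive q* = 53.3103, so Δq = 18.9547; wedge = 71.3155 − 43.8311 = 27.4844.
Welfare loss = ½ × 18.9547 × 27.4844 = $260.48 thousand.

$260.48 thousand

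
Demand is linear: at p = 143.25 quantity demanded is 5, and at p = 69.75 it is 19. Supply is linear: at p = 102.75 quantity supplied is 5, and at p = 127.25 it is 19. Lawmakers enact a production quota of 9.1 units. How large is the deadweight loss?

9.95

Demand slope = (69.75 − 143.25)/(19 − 5) = −5.25, so p = 169.5 − 5.25q.
Supply slope = (127.25 − 102.75)/(19 − 5) = 1.75, so p = 94 + 1.75q.
Competitive equilibrium: 169.5 − 5.25q = 94 + 1.75q → q* = 10.7857, p* = 112.875.
At q = 9.1: demand price = 169.5 − 5.25·9.1 = 121.725; supply price = 94 + 1.75·9.1 = 109.925.
Δq = 10.7857 − 9.1 = 1.6857; wedge = 121.725 − 109.925 = 11.8.
Deadweight loss = ½ × 1.6857 × 11.8 = 9.95.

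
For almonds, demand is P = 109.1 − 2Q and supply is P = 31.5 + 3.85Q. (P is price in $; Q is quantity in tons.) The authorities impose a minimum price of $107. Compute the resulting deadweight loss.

$436.43

Competitive equilibrium: 109.1 − 2Q = 31.5 + 3.85Q → Q* = 13.265, P* = 82.5701.
At the floor P = 107, quantity demanded = (109.1 − 107)/2 = 1.05.
Sellers' marginal cost at Q' = 1.05: 31.5 + 3.85·1.05 = 35.5425.
ΔQ = 13.265 − 1.05 = 12.215; wedge = 107 − 35.5425 = 71.4575.
The triangle = ½ × 12.215 × 71.4575 = $436.43.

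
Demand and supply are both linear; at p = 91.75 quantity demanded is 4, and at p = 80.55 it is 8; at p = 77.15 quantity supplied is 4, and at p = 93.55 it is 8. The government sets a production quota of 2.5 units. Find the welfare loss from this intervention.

Demand slope = (80.55 − 91.75)/(8 − 4) = −2.8, so p = 102.95 − 2.8q.
Supply slope = (93.55 − 77.15)/(8 − 4) = 4.1, so p = 60.75 + 4.1q.
Competitive equilibrium: 102.95 − 2.8q = 60.75 + 4.1q → q* = 6.1159, p* = 85.8254.
At q = 2.5: demand price = 102.95 − 2.8·2.5 = 95.95; supply price = 60.75 + 4.1·2.5 = 71.
Δq = 6.1159 − 2.5 = 3.6159; wedge = 95.95 − 71 = 24.95.
The triangle = ½ × 3.6159 × 24.95 = 45.11.

45.11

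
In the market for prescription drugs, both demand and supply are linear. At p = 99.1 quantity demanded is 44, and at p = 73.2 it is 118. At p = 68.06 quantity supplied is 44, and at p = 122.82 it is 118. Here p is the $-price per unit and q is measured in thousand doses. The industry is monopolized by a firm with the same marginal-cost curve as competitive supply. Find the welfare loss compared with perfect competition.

Demand slope = (73.2 − 99.1)/(118 − 44) = −0.35, so p = 114.5 − 0.35q.
Supply slope = (122.82 − 68.06)/(118 − 44) = 0.74, so p = 35.5 + 0.74q.
Competitive equilibrium: 114.5 − 0.35q = 35.5 + 0.74q → q* = 72.4771, p* = 89.133.
Marginal revenue: MR = 114.5 − 0.7q. Set MR = MC: 114.5 − 0.7q = 35.5 + 0.74q → q_m = 54.8611.
Price p_m = 114.5 − 0.35·54.8611 = 95.2986; MC(q_m) = 35.5 + 0.74·54.8611 = 76.0972.
Competitive q* = 72.4771, so Δq = 17.616; wedge = 95.2986 − 76.0972 = 19.2014.
DWL = ½ × 17.616 × 19.2014 = $169.13 thousand.

$169.13 thousand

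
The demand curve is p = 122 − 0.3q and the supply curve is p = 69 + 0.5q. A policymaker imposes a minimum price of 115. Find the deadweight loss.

Competitive equilibrium: 122 − 0.3q = 69 + 0.5q → q* = 66.25, p* = 102.125.
At the floor p = 115, quantity demanded = (122 − 115)/0.3 = 23.3333.
Sellers' marginal cost at q' = 23.3333: 69 + 0.5·23.3333 = 80.6667.
Δq = 66.25 − 23.3333 = 42.9167; wedge = 115 − 80.6667 = 34.3333.
Welfare loss = ½ × 42.9167 × 34.3333 = 736.74.

736.74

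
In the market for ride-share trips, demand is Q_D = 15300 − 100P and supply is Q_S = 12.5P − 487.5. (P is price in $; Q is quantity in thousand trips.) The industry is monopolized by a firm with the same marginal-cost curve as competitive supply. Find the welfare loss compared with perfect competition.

$722 thousand

In inverse form: demand P = 153 − 0.01Q, supply P = 39 + 0.08Q.
Competitive equilibrium: 153 − 0.01Q = 39 + 0.08Q → Q* = 1266.6667, P* = 140.3333.
Marginal revenue: MR = 153 − 0.02Q. Set MR = MC: 153 − 0.02Q = 39 + 0.08Q → Q_m = 1140.
Price P_m = 153 − 0.01·1140 = 141.6; MC(Q_m) = 39 + 0.08·1140 = 130.2.
Competitive Q* = 1266.6667, so ΔQ = 126.6667; wedge = 141.6 − 130.2 = 11.4.
The triangle = ½ × 126.6667 × 11.4 = $722 thousand.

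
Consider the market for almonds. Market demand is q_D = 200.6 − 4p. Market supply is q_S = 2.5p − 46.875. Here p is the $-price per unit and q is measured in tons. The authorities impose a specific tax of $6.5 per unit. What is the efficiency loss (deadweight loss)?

$32.50

In inverse form: demand p = 50.15 − 0.25q, supply p = 18.75 + 0.4q.
Competitive equilibrium: 50.15 − 0.25q = 18.75 + 0.4q → q* = 48.3077, p* = 38.0731.
With the tax, the buyer price exceeds the seller price by 6.5: (50.15 − 0.25q) − (18.75 + 0.4q) = 6.5 → q' = 38.3077.
Δq = 48.3077 − 38.3077 = 10; the wedge equals the tax, 6.5.
Welfare loss = ½ × 10 × 6.5 = $32.50.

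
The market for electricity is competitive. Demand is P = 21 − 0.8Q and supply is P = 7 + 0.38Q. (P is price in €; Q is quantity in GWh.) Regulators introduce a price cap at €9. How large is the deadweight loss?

€25.71

Competitive equilibrium: 21 − 0.8Q = 7 + 0.38Q → Q* = 11.8644, P* = 11.5085.
At the ceiling P = 9, quantity supplied = (9 − 7)/0.38 = 5.2632.
Willingness to pay at Q' = 5.2632: 21 − 0.8·5.2632 = 16.7894.
ΔQ = 11.8644 − 5.2632 = 6.6012; wedge = 16.7894 − 9 = 7.7894.
Welfare loss = ½ × 6.6012 × 7.7894 = €25.71.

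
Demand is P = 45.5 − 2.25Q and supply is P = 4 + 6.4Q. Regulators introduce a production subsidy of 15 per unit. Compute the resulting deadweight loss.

Competitive equilibrium: 45.5 − 2.25Q = 4 + 6.4Q → Q* = 4.7977, P* = 34.7052.
The subsidy lowers effective supply by 15: P = 6.4Q − 11.
New quantity: 45.5 − 2.25Q = 6.4Q − 11 → Q' = 6.5318.
Overproduction ΔQ = 6.5318 − 4.7977 = 1.7341; wedge = subsidy = 15.
The triangle = ½ × 1.7341 × 15 = 13.01.

13.01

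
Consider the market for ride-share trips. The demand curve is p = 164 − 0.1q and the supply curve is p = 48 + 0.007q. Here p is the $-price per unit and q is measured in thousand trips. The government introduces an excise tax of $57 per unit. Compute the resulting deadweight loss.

Competitive equilibrium: 164 − 0.1q = 48 + 0.007q → q* = 1084.1121, p* = 55.5888.
With the tax, the buyer price exceeds the seller price by 57: (164 − 0.1q) − (48 + 0.007q) = 57 → q' = 551.4019.
Δq = 1084.1121 − 551.4019 = 532.7102; the wedge equals the tax, 57.
DWL = ½ × 532.7102 × 57 = $15182.24 thousand.

$15182.24 thousand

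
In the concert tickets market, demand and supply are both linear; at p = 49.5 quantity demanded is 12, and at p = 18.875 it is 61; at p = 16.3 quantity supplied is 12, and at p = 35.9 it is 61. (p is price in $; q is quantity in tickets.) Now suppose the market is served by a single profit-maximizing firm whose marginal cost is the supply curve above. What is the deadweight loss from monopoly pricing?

Demand slope = (18.875 − 49.5)/(61 − 12) = −0.625, so p = 57 − 0.625q.
Supply slope = (35.9 − 16.3)/(61 − 12) = 0.4, so p = 11.5 + 0.4q.
Competitive equilibrium: 57 − 0.625q = 11.5 + 0.4q → q* = 44.3902, p* = 29.2561.
Marginal revenue: MR = 57 − 1.25q. Set MR = MC: 57 − 1.25q = 11.5 + 0.4q → q_m = 27.5758.
Price p_m = 57 − 0.625·27.5758 = 39.7651; MC(q_m) = 11.5 + 0.4·27.5758 = 22.5303.
Competitive q* = 44.3902, so Δq = 16.8144; wedge = 39.7651 − 22.5303 = 17.2348.
Deadweight loss = ½ × 16.8144 × 17.2348 = $144.90.

$144.90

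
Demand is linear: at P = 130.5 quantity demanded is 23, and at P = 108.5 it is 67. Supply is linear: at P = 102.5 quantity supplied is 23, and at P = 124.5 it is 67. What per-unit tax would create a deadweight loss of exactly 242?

Demand slope = (108.5 − 130.5)/(67 − 23) = −0.5, so P = 142 − 0.5Q.
Supply slope = (124.5 − 102.5)/(67 − 23) = 0.5, so P = 91 + 0.5Q.
Competitive equilibrium: 142 − 0.5Q = 91 + 0.5Q → Q* = 51, P* = 116.5.
A tax t gives ΔQ = t/1 and wedge t, so DWL = t²/2.
t²/2 = 242 → t² = 484 → t = 22.

22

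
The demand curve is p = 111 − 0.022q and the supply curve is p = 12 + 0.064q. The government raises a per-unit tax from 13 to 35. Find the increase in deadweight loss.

6139.53

Competitive equilibrium: 111 − 0.022q = 12 + 0.064q → q* = 1151.1628, p* = 85.6744.
For a per-unit tax t: Δq = t/0.086, so DWL = ½·t·(t/0.086) = t²/0.172.
At t = 13: DWL = 982.5581. At t = 35: DWL = 7122.093.
Increase = 7122.093 − 982.5581 = 6139.53.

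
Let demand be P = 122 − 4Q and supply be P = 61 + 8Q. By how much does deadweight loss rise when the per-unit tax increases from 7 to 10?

Competitive equilibrium: 122 − 4Q = 61 + 8Q → Q* = 5.0833, P* = 101.6667.
For a per-unit tax t: ΔQ = t/12, so DWL = ½·t·(t/12) = t²/24.
At t = 7: DWL = 2.042. At t = 10: DWL = 4.167.
Increase = 4.167 − 2.042 = 2.125.

2.125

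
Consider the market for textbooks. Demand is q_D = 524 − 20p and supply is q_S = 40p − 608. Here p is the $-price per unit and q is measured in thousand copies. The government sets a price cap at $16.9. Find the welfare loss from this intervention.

In inverse form: demand p = 26.2 − 0.05q, supply p = 15.2 + 0.025q.
Competitive equilibrium: 26.2 − 0.05q = 15.2 + 0.025q → q* = 146.6667, p* = 18.8667.
At the ceiling p = 16.9, quantity supplied = (16.9 − 15.2)/0.025 = 68.
Willingness to pay at q' = 68: 26.2 − 0.05·68 = 22.8.
Δq = 146.6667 − 68 = 78.6667; wedge = 22.8 − 16.9 = 5.9.
Deadweight loss = ½ × 78.6667 × 5.9 = $232.07 thousand.

$232.07 thousand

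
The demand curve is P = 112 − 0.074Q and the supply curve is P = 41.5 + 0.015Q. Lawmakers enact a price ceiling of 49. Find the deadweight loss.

Competitive equilibrium: 112 − 0.074Q = 41.5 + 0.015Q → Q* = 792.1348, P* = 53.382.
At the ceiling P = 49, quantity supplied = (49 − 41.5)/0.015 = 500.
Willingness to pay at Q' = 500: 112 − 0.074·500 = 75.
ΔQ = 792.1348 − 500 = 292.1348; wedge = 75 − 49 = 26.
DWL = ½ × 292.1348 × 26 = 3797.75.

3797.75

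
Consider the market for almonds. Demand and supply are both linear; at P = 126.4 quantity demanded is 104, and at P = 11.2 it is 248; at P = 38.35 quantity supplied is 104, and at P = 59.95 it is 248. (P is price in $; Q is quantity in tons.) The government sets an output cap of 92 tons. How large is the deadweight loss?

Demand slope = (11.2 − 126.4)/(248 − 104) = −0.8, so P = 209.6 − 0.8Q.
Supply slope = (59.95 − 38.35)/(248 − 104) = 0.15, so P = 22.75 + 0.15Q.
Competitive equilibrium: 209.6 − 0.8Q = 22.75 + 0.15Q → Q* = 196.6842, P* = 52.2526.
At Q = 92: demand price = 209.6 − 0.8·92 = 136; supply price = 22.75 + 0.15·92 = 36.55.
ΔQ = 196.6842 − 92 = 104.6842; wedge = 136 − 36.55 = 99.45.
Welfare loss = ½ × 104.6842 × 99.45 = $5205.42.

$5205.42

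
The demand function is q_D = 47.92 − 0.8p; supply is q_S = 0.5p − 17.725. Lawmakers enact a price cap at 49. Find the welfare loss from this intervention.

0.91

In inverse form: demand p = 59.9 − 1.25q, supply p = 35.45 + 2q.
Competitive equilibrium: 59.9 − 1.25q = 35.45 + 2q → q* = 7.5231, p* = 50.4962.
At the ceiling p = 49, quantity supplied = (49 − 35.45)/2 = 6.775.
Willingness to pay at q' = 6.775: 59.9 − 1.25·6.775 = 51.4313.
Δq = 7.5231 − 6.775 = 0.7481; wedge = 51.4313 − 49 = 2.4313.
DWL = ½ × 0.7481 × 2.4313 = 0.91.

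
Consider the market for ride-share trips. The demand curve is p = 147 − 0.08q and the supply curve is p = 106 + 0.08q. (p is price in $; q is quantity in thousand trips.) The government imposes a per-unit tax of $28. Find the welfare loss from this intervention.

Competitive equilibrium: 147 − 0.08q = 106 + 0.08q → q* = 256.25, p* = 126.5.
With the tax, the buyer price exceeds the seller price by 28: (147 − 0.08q) − (106 + 0.08q) = 28 → q' = 81.25.
Δq = 256.25 − 81.25 = 175; the wedge equals the tax, 28.
DWL = ½ × 175 × 28 = $2450 thousand.

$2450 thousand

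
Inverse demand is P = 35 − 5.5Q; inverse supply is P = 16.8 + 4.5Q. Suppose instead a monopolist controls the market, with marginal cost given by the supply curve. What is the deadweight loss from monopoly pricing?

Competitive equilibrium: 35 − 5.5Q = 16.8 + 4.5Q → Q* = 1.82, P* = 24.99.
Marginal revenue: MR = 35 − 11Q. Set MR = MC: 35 − 11Q = 16.8 + 4.5Q → Q_m = 1.1742.
Price P_m = 35 − 5.5·1.1742 = 28.5419; MC(Q_m) = 16.8 + 4.5·1.1742 = 22.0839.
Competitive Q* = 1.82, so ΔQ = 0.6458; wedge = 28.5419 − 22.0839 = 6.458.
Deadweight loss = ½ × 0.6458 × 6.458 = 2.09.

2.09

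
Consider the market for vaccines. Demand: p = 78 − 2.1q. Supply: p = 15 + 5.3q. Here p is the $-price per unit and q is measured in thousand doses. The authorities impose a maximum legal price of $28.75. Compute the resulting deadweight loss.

$129.64 thousand

Competitive equilibrium: 78 − 2.1q = 15 + 5.3q → q* = 8.5135, p* = 60.1216.
At the ceiling p = 28.75, quantity supplied = (28.75 − 15)/5.3 = 2.5943.
Willingness to pay at q' = 2.5943: 78 − 2.1·2.5943 = 72.552.
Δq = 8.5135 − 2.5943 = 5.9192; wedge = 72.552 − 28.75 = 43.802.
Deadweight loss = ½ × 5.9192 × 43.802 = $129.64 thousand.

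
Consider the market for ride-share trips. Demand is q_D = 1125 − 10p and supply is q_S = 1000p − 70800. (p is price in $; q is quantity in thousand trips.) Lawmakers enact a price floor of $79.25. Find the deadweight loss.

In inverse form: demand p = 112.5 − 0.1q, supply p = 70.8 + 0.001q.
Competitive equilibrium: 112.5 − 0.1q = 70.8 + 0.001q → q* = 412.8713, p* = 71.2129.
At the floor p = 79.25, quantity demanded = (112.5 − 79.25)/0.1 = 332.5.
Sellers' marginal cost at q' = 332.5: 70.8 + 0.001·332.5 = 71.1325.
Δq = 412.8713 − 332.5 = 80.3713; wedge = 79.25 − 71.1325 = 8.1175.
Deadweight loss = ½ × 80.3713 × 8.1175 = $326.21 thousand.

$326.21 thousand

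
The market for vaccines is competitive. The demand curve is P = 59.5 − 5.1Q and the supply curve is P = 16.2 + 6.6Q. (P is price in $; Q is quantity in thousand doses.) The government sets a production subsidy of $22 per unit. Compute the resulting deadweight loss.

$20.68 thousand

Competitive equilibrium: 59.5 − 5.1Q = 16.2 + 6.6Q → Q* = 3.7009, P* = 40.6256.
The subsidy lowers effective supply by 22: P = 6.6Q − 5.8.
New quantity: 59.5 − 5.1Q = 6.6Q − 5.8 → Q' = 5.5812.
Overproduction ΔQ = 5.5812 − 3.7009 = 1.8803; wedge = subsidy = 22.
Welfare loss = ½ × 1.8803 × 22 = $20.68 thousand.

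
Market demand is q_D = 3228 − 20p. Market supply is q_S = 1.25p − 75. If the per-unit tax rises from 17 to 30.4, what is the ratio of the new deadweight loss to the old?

3.198

In inverse form: demand p = 161.4 − 0.05q, supply p = 60 + 0.8q.
Competitive equilibrium: 161.4 − 0.05q = 60 + 0.8q → q* = 119.2941, p* = 155.4353.
For a per-unit tax t: Δq = t/0.85, so DWL = ½·t·(t/0.85) = t²/1.7.
At t = 17: DWL = 170. At t = 30.4: DWL = 543.624.
Ratio = (30.4/17)² = 3.198.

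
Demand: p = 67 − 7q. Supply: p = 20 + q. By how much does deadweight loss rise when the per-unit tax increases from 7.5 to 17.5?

15.625

Competitive equilibrium: 67 − 7q = 20 + q → q* = 5.875, p* = 25.875.
For a per-unit tax t: Δq = t/8, so DWL = ½·t·(t/8) = t²/16.
At t = 7.5: DWL = 3.516. At t = 17.5: DWL = 19.141.
Increase = 19.141 − 3.516 = 15.625.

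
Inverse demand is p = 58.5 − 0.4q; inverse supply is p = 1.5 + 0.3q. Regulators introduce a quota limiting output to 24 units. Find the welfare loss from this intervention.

Competitive equilibrium: 58.5 − 0.4q = 1.5 + 0.3q → q* = 81.4286, p* = 25.9286.
At q = 24: demand price = 58.5 − 0.4·24 = 48.9; supply price = 1.5 + 0.3·24 = 8.7.
Δq = 81.4286 − 24 = 57.4286; wedge = 48.9 − 8.7 = 40.2.
Deadweight loss = ½ × 57.4286 × 40.2 = 1154.31.

1154.31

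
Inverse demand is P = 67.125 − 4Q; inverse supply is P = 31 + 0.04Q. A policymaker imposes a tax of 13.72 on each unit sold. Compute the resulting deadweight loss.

23.30

Competitive equilibrium: 67.125 − 4Q = 31 + 0.04Q → Q* = 8.9418, P* = 31.3577.
With the tax, the buyer price exceeds the seller price by 13.72: (67.125 − 4Q) − (31 + 0.04Q) = 13.72 → Q' = 5.5458.
ΔQ = 8.9418 − 5.5458 = 3.396; the wedge equals the tax, 13.72.
Deadweight loss = ½ × 3.396 × 13.72 = 23.30.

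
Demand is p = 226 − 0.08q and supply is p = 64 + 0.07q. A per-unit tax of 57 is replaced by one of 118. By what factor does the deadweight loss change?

Competitive equilibrium: 226 − 0.08q = 64 + 0.07q → q* = 1080, p* = 139.6.
For a per-unit tax t: Δq = t/0.15, so DWL = ½·t·(t/0.15) = t²/0.3.
At t = 57: DWL = 10830. At t = 118: DWL = 46413.333.
Ratio = (118/57)² = 4.286.

4.286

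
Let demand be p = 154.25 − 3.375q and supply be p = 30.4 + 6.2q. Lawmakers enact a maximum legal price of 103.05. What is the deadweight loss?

7.09

Competitive equilibrium: 154.25 − 3.375q = 30.4 + 6.2q → q* = 12.9347, p* = 110.5953.
At the ceiling p = 103.05, quantity supplied = (103.05 − 30.4)/6.2 = 11.7177.
Willingness to pay at q' = 11.7177: 154.25 − 3.375·11.7177 = 114.7028.
Δq = 12.9347 − 11.7177 = 1.217; wedge = 114.7028 − 103.05 = 11.6528.
Welfare loss = ½ × 1.217 × 11.6528 = 7.09.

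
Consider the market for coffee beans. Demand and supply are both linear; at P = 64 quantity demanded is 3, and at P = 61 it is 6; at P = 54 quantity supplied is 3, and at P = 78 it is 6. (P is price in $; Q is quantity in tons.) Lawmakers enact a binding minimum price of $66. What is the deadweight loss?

$43.56

Demand slope = (61 − 64)/(6 − 3) = −1, so P = 67 − Q.
Supply slope = (78 − 54)/(6 − 3) = 8, so P = 30 + 8Q.
Competitive equilibrium: 67 − Q = 30 + 8Q → Q* = 4.1111, P* = 62.8889.
At the floor P = 66, quantity demanded = (67 − 66)/1 = 1.
Sellers' marginal cost at Q' = 1: 30 + 8·1 = 38.
ΔQ = 4.1111 − 1 = 3.1111; wedge = 66 − 38 = 28.
Deadweight loss = ½ × 3.1111 × 28 = $43.56.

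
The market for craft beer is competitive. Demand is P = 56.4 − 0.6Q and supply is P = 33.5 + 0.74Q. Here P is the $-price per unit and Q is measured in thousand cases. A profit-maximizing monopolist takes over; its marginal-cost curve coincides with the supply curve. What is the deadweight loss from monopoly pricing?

Competitive equilibrium: 56.4 − 0.6Q = 33.5 + 0.74Q → Q* = 17.0896, P* = 46.1463.
Marginal revenue: MR = 56.4 − 1.2Q. Set MR = MC: 56.4 − 1.2Q = 33.5 + 0.74Q → Q_m = 11.8041.
Price P_m = 56.4 − 0.6·11.8041 = 49.3175; MC(Q_m) = 33.5 + 0.74·11.8041 = 42.235.
Competitive Q* = 17.0896, so ΔQ = 5.2855; wedge = 49.3175 − 42.235 = 7.0825.
The triangle = ½ × 5.2855 × 7.0825 = $18.72 thousand.

$18.72 thousand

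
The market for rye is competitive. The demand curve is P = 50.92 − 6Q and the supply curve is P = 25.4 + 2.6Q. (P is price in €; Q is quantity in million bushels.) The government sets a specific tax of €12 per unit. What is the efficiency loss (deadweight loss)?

Competitive equilibrium: 50.92 − 6Q = 25.4 + 2.6Q → Q* = 2.9674, P* = 33.1153.
With the tax, the buyer price exceeds the seller price by 12: (50.92 − 6Q) − (25.4 + 2.6Q) = 12 → Q' = 1.5721.
ΔQ = 2.9674 − 1.5721 = 1.3953; the wedge equals the tax, 12.
The triangle = ½ × 1.3953 × 12 = €8.37 million.

€8.37 million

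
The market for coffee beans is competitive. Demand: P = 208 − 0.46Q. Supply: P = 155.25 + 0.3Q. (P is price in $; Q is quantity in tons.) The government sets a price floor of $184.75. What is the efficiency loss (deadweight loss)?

Competitive equilibrium: 208 − 0.46Q = 155.25 + 0.3Q → Q* = 69.4079, P* = 176.0724.
At the floor P = 184.75, quantity demanded = (208 − 184.75)/0.46 = 50.5435.
Sellers' marginal cost at Q' = 50.5435: 155.25 + 0.3·50.5435 = 170.4131.
ΔQ = 69.4079 − 50.5435 = 18.8644; wedge = 184.75 − 170.4131 = 14.3369.
Welfare loss = ½ × 18.8644 × 14.3369 = $135.23.

$135.23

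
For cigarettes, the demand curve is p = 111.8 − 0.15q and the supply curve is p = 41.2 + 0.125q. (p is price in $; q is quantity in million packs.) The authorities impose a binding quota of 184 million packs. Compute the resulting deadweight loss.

$727.27 million

Competitive equilibrium: 111.8 − 0.15q = 41.2 + 0.125q → q* = 256.7273, p* = 73.2909.
At q = 184: demand price = 111.8 − 0.15·184 = 84.2; supply price = 41.2 + 0.125·184 = 64.2.
Δq = 256.7273 − 184 = 72.7273; wedge = 84.2 − 64.2 = 20.
The triangle = ½ × 72.7273 × 20 = $727.27 million.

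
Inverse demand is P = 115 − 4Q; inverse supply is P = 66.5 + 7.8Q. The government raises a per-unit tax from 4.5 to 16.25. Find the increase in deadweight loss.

10.33

Competitive equilibrium: 115 − 4Q = 66.5 + 7.8Q → Q* = 4.1102, P* = 98.5593.
For a per-unit tax t: ΔQ = t/11.8, so DWL = ½·t·(t/11.8) = t²/23.6.
At t = 4.5: DWL = 0.858. At t = 16.25: DWL = 11.189.
Increase = 11.189 − 0.858 = 10.33.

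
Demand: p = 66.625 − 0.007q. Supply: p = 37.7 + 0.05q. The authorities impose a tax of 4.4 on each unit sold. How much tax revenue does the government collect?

1893.16

Competitive equilibrium: 66.625 − 0.007q = 37.7 + 0.05q → q* = 507.4561, p* = 63.0728.
With the tax, the buyer price exceeds the seller price by 4.4: (66.625 − 0.007q) − (37.7 + 0.05q) = 4.4 → q' = 430.2632.
Tax revenue = 4.4 × 430.2632 = 1893.16.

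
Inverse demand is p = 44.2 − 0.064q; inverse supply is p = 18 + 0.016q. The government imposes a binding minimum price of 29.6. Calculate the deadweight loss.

Competitive equilibrium: 44.2 − 0.064q = 18 + 0.016q → q* = 327.5, p* = 23.24.
At the floor p = 29.6, quantity demanded = (44.2 − 29.6)/0.064 = 228.125.
Sellers' marginal cost at q' = 228.125: 18 + 0.016·228.125 = 21.65.
Δq = 327.5 − 228.125 = 99.375; wedge = 29.6 − 21.65 = 7.95.
The triangle = ½ × 99.375 × 7.95 = 395.02.

395.02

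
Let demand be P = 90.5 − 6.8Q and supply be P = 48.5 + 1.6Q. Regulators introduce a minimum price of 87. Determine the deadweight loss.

Competitive equilibrium: 90.5 − 6.8Q = 48.5 + 1.6Q → Q* = 5, P* = 56.5.
At the floor P = 87, quantity demanded = (90.5 − 87)/6.8 = 0.5147.
Sellers' marginal cost at Q' = 0.5147: 48.5 + 1.6·0.5147 = 49.3235.
ΔQ = 5 − 0.5147 = 4.4853; wedge = 87 − 49.3235 = 37.6765.
Welfare loss = ½ × 4.4853 × 37.6765 = 84.50.

84.50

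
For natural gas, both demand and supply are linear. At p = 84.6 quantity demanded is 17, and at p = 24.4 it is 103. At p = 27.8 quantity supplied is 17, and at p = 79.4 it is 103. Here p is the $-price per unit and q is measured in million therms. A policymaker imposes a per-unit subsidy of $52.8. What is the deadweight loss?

$1072.25 million

Demand slope = (24.4 − 84.6)/(103 − 17) = −0.7, so p = 96.5 − 0.7q.
Supply slope = (79.4 − 27.8)/(103 − 17) = 0.6, so p = 17.6 + 0.6q.
Competitive equilibrium: 96.5 − 0.7q = 17.6 + 0.6q → q* = 60.6923, p* = 54.0154.
The subsidy lowers effective supply by 52.8: p = 0.6q − 35.2.
New quantity: 96.5 − 0.7q = 0.6q − 35.2 → q' = 101.3077.
Overproduction Δq = 101.3077 − 60.6923 = 40.6154; wedge = subsidy = 52.8.
Deadweight loss = ½ × 40.6154 × 52.8 = $1072.25 million.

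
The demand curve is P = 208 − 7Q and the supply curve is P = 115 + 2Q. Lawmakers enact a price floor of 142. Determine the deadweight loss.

3.68

Competitive equilibrium: 208 − 7Q = 115 + 2Q → Q* = 10.3333, P* = 135.6667.
At the floor P = 142, quantity demanded = (208 − 142)/7 = 9.4286.
Sellers' marginal cost at Q' = 9.4286: 115 + 2·9.4286 = 133.8572.
ΔQ = 10.3333 − 9.4286 = 0.9047; wedge = 142 − 133.8572 = 8.1428.
Deadweight loss = ½ × 0.9047 × 8.1428 = 3.68.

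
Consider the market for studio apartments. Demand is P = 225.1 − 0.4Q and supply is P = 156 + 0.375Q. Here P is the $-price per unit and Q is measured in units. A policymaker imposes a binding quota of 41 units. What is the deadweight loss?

Competitive equilibrium: 225.1 − 0.4Q = 156 + 0.375Q → Q* = 89.1613, P* = 189.4355.
At Q = 41: demand price = 225.1 − 0.4·41 = 208.7; supply price = 156 + 0.375·41 = 171.375.
ΔQ = 89.1613 − 41 = 48.1613; wedge = 208.7 − 171.375 = 37.325.
The triangle = ½ × 48.1613 × 37.325 = $898.81.

$898.81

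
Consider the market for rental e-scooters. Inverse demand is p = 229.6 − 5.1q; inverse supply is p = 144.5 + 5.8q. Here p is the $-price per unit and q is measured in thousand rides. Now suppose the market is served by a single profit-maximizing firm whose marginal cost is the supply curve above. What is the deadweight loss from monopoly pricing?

Competitive equilibrium: 229.6 − 5.1q = 144.5 + 5.8q → q* = 7.8073, p* = 189.7826.
Marginal revenue: MR = 229.6 − 10.2q. Set MR = MC: 229.6 − 10.2q = 144.5 + 5.8q → q_m = 5.3188.
Price p_m = 229.6 − 5.1·5.3188 = 202.4741; MC(q_m) = 144.5 + 5.8·5.3188 = 175.349.
Competitive q* = 7.8073, so Δq = 2.4885; wedge = 202.4741 − 175.349 = 27.1251.
DWL = ½ × 2.4885 × 27.1251 = $33.75 thousand.

$33.75 thousand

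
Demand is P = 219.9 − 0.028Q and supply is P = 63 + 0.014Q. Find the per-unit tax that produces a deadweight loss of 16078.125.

Competitive equilibrium: 219.9 − 0.028Q = 63 + 0.014Q → Q* = 3735.7143, P* = 115.3.
A tax t gives ΔQ = t/0.042 and wedge t, so DWL = t²/0.084.
t²/0.084 = 16078.125 → t² = 1350.5625 → t = 36.75.

36.75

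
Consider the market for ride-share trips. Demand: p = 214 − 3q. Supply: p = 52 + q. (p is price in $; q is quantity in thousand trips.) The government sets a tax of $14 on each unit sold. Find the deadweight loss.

Competitive equilibrium: 214 − 3q = 52 + q → q* = 40.5, p* = 92.5.
With the tax, the buyer price exceeds the seller price by 14: (214 − 3q) − (52 + q) = 14 → q' = 37.
Δq = 40.5 − 37 = 3.5; the wedge equals the tax, 14.
DWL = ½ × 3.5 × 14 = $24.50 thousand.

$24.50 thousand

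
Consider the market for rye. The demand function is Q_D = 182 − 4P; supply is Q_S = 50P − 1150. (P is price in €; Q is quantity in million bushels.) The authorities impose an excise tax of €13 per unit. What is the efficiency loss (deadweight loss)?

In inverse form: demand P = 45.5 − 0.25Q, supply P = 23 + 0.02Q.
Competitive equilibrium: 45.5 − 0.25Q = 23 + 0.02Q → Q* = 83.3333, P* = 24.6667.
With the tax, the buyer price exceeds the seller price by 13: (45.5 − 0.25Q) − (23 + 0.02Q) = 13 → Q' = 35.1852.
ΔQ = 83.3333 − 35.1852 = 48.1481; the wedge equals the tax, 13.
Welfare loss = ½ × 48.1481 × 13 = €312.96 million.

€312.96 million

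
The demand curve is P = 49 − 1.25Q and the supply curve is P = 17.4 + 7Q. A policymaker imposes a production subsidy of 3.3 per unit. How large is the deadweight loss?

0.66

Competitive equilibrium: 49 − 1.25Q = 17.4 + 7Q → Q* = 3.8303, P* = 44.2121.
The subsidy lowers effective supply by 3.3: P = 14.1 + 7Q.
New quantity: 49 − 1.25Q = 14.1 + 7Q → Q' = 4.2303.
Overproduction ΔQ = 4.2303 − 3.8303 = 0.4; wedge = subsidy = 3.3.
The triangle = ½ × 0.4 × 3.3 = 0.66.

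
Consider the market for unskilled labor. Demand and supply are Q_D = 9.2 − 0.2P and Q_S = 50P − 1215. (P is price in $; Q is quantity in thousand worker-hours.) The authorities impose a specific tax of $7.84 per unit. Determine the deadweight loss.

$6.12 thousand

In inverse form: demand P = 46 − 5Q, supply P = 24.3 + 0.02Q.
Competitive equilibrium: 46 − 5Q = 24.3 + 0.02Q → Q* = 4.3227, P* = 24.3865.
With the tax, the buyer price exceeds the seller price by 7.84: (46 − 5Q) − (24.3 + 0.02Q) = 7.84 → Q' = 2.761.
ΔQ = 4.3227 − 2.761 = 1.5617; the wedge equals the tax, 7.84.
The triangle = ½ × 1.5617 × 7.84 = $6.12 thousand.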